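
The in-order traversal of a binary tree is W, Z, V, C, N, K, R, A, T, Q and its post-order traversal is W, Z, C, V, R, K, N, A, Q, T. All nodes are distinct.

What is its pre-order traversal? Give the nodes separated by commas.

The last element of post-order is the root; it splits in-order into left and right subtrees.
Root T: left subtree has 8 nodes {W, Z, V, C, N, K, R, A}, right has 1 {Q}.
  Root A: left subtree has 7 nodes {W, Z, V, C, N, K, R}, right has 0 { }.
    Root N: left subtree has 4 nodes {W, Z, V, C}, right has 2 {K, R}.
      Root V: left subtree has 2 nodes {W, Z}, right has 1 {C}.
        Root Z: left subtree has 1 node {W}, right has 0 { }.
      Root K: left subtree has 0 nodes { }, right has 1 {R}.

T, A, N, V, Z, W, C, K, R, Q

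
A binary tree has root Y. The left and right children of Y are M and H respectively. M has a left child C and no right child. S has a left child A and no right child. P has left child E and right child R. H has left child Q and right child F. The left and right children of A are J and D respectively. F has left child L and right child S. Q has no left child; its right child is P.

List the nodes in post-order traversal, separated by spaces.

C M E R P Q L J D A S F H Y

Post-order visits the left subtree, then the right subtree, then the node.
At Y: go left to M.
  At M: go left to C.
    C is a leaf — visit C.
  At M: no right child.
  Visit M.
At Y: go right to H.
  At H: go left to Q.
    At Q: no left child.
    At Q: go right to P.
      At P: go left to E.
        E is a leaf — visit E.
      At P: go right to R.
        R is a leaf — visit R.
      Visit P.
    Visit Q.
  At H: go right to F.
    At F: go left to L.
      L is a leaf — visit L.
    At F: go right to S.
      At S: go left to A.
        At A: go left to J.
          J is a leaf — visit J.
        At A: go right to D.
          D is a leaf — visit D.
        Visit A.
      At S: no right child.
      Visit S.
    Visit F.
  Visit H.
Visit Y.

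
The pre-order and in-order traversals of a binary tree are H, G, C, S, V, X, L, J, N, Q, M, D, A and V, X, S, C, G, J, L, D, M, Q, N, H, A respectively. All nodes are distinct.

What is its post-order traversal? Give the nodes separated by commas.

The first element of pre-order is the root; it splits in-order into left and right subtrees.
Root H: left subtree has 11 nodes {V, X, S, C, G, J, L, D, M, Q, N}, right has 1 {A}.
  Root G: left subtree has 4 nodes {V, X, S, C}, right has 6 {J, L, D, M, Q, N}.
    Root C: left subtree has 3 nodes {V, X, S}, right has 0 { }.
      Root S: left subtree has 2 nodes {V, X}, right has 0 { }.
        Root V: left subtree has 0 nodes { }, right has 1 {X}.
    Root L: left subtree has 1 node {J}, right has 4 {D, M, Q, N}.
      Root N: left subtree has 3 nodes {D, M, Q}, right has 0 { }.
        Root Q: left subtree has 2 nodes {D, M}, right has 0 { }.
          Root M: left subtree has 1 node {D}, right has 0 { }.

X, V, S, C, J, D, M, Q, N, L, G, A, H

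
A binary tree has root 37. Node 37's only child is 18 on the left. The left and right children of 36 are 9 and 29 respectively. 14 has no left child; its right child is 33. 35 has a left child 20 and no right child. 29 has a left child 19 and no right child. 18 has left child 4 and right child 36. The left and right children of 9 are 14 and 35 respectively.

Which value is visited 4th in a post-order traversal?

20

Post-order visits the left subtree, then the right subtree, then the node.
At 37: go left to 18.
  At 18: go left to 4.
    4 is a leaf — visit 4.
  At 18: go right to 36.
    At 36: go left to 9.
      At 9: go left to 14.
        At 14: no left child.
        At 14: go right to 33.
          33 is a leaf — visit 33.
        Visit 14.
      At 9: go right to 35.
        At 35: go left to 20.
          20 is a leaf — visit 20.
        At 35: no right child.
        Visit 35.
      Visit 9.
    At 36: go right to 29.
      At 29: go left to 19.
        19 is a leaf — visit 19.
      At 29: no right child.
      Visit 29.
    Visit 36.
  Visit 18.
At 37: no right child.
Visit 37.
Full post-order sequence: 4, 33, 14, 20, 35, 9, 19, 29, 36, 18, 37.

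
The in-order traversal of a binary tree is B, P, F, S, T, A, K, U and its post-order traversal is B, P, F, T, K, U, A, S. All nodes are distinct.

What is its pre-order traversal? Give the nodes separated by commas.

S, F, P, B, A, T, U, K

The last element of post-order is the root; it splits in-order into left and right subtrees.
Root S: left subtree has 3 nodes {B, P, F}, right has 4 {T, A, K, U}.
  Root F: left subtree has 2 nodes {B, P}, right has 0 { }.
    Root P: left subtree has 1 node {B}, right has 0 { }.
  Root A: left subtree has 1 node {T}, right has 2 {K, U}.
    Root U: left subtree has 1 node {K}, right has 0 { }.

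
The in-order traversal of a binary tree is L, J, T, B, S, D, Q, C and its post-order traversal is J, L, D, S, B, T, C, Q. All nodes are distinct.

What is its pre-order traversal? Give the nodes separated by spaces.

Q T L J B S D C

The last element of post-order is the root; it splits in-order into left and right subtrees.
Root Q: left subtree has 6 nodes {L, J, T, B, S, D}, right has 1 {C}.
  Root T: left subtree has 2 nodes {L, J}, right has 3 {B, S, D}.
    Root L: left subtree has 0 nodes { }, right has 1 {J}.
    Root B: left subtree has 0 nodes { }, right has 2 {S, D}.
      Root S: left subtree has 0 nodes { }, right has 1 {D}.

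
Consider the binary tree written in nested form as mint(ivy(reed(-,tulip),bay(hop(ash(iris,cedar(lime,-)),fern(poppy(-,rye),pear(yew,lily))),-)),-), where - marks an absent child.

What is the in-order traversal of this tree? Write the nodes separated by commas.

reed, tulip, ivy, iris, ash, lime, cedar, hop, poppy, rye, fern, yew, pear, lily, bay, mint

In-order visits the left subtree, then the node, then the right subtree.
At mint: go left to ivy.
  At ivy: go left to reed.
    At reed: no left child.
    Visit reed.
    At reed: go right to tulip.
      tulip is a leaf — visit tulip.
  Visit ivy.
  At ivy: go right to bay.
    At bay: go left to hop.
      At hop: go left to ash.
        At ash: go left to iris.
          iris is a leaf — visit iris.
        Visit ash.
        At ash: go right to cedar.
          At cedar: go left to lime.
            lime is a leaf — visit lime.
          Visit cedar.
          At cedar: no right child.
      Visit hop.
      At hop: go right to fern.
        At fern: go left to poppy.
          At poppy: no left child.
          Visit poppy.
          At poppy: go right to rye.
            rye is a leaf — visit rye.
        Visit fern.
        At fern: go right to pear.
          At pear: go left to yew.
            yew is a leaf — visit yew.
          Visit pear.
          At pear: go right to lily.
            lily is a leaf — visit lily.
    Visit bay.
    At bay: no right child.
Visit mint.
At mint: no right child.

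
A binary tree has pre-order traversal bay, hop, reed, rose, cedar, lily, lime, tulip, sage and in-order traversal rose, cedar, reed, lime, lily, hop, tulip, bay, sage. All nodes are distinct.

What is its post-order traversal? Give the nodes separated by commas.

The first element of pre-order is the root; it splits in-order into left and right subtrees.
Root bay: left subtree has 7 nodes {rose, cedar, reed, lime, lily, hop, tulip}, right has 1 {sage}.
  Root hop: left subtree has 5 nodes {rose, cedar, reed, lime, lily}, right has 1 {tulip}.
    Root reed: left subtree has 2 nodes {rose, cedar}, right has 2 {lime, lily}.
      Root rose: left subtree has 0 nodes { }, right has 1 {cedar}.
      Root lily: left subtree has 1 node {lime}, right has 0 { }.

cedar, rose, lime, lily, reed, tulip, hop, sage, bay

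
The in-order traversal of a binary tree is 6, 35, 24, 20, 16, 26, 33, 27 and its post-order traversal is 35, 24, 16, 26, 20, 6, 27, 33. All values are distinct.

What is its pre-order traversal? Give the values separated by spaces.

The last element of post-order is the root; it splits in-order into left and right subtrees.
Root 33: left subtree has 6 nodes {6, 35, 24, 20, 16, 26}, right has 1 {27}.
  Root 6: left subtree has 0 nodes { }, right has 5 {35, 24, 20, 16, 26}.
    Root 20: left subtree has 2 nodes {35, 24}, right has 2 {16, 26}.
      Root 24: left subtree has 1 node {35}, right has 0 { }.
      Root 26: left subtree has 1 node {16}, right has 0 { }.

33 6 20 24 35 26 16 27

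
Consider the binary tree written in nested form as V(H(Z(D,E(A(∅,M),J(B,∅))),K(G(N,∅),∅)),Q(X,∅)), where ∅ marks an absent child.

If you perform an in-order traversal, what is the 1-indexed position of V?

In-order visits the left subtree, then the node, then the right subtree.
At V: go left to H.
  At H: go left to Z.
    At Z: go left to D.
      D is a leaf — visit D.
    Visit Z.
    At Z: go right to E.
      At E: go left to A.
        At A: no left child.
        Visit A.
        At A: go right to M.
          M is a leaf — visit M.
      Visit E.
      At E: go right to J.
        At J: go left to B.
          B is a leaf — visit B.
        Visit J.
        At J: no right child.
  Visit H.
  At H: go right to K.
    At K: go left to G.
      At G: go left to N.
        N is a leaf — visit N.
      Visit G.
      At G: no right child.
    Visit K.
    At K: no right child.
Visit V.
At V: go right to Q.
  At Q: go left to X.
    X is a leaf — visit X.
  Visit Q.
  At Q: no right child.
Full in-order sequence: D, Z, A, M, E, B, J, H, N, G, K, V, X, Q.

12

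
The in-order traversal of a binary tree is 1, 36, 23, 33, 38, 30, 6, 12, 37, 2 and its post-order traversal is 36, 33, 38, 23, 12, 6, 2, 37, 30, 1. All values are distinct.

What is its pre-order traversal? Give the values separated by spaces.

1 30 23 36 38 33 37 6 12 2

The last element of post-order is the root; it splits in-order into left and right subtrees.
Root 1: left subtree has 0 nodes { }, right has 9 {36, 23, 33, 38, 30, 6, 12, 37, 2}.
  Root 30: left subtree has 4 nodes {36, 23, 33, 38}, right has 4 {6, 12, 37, 2}.
    Root 23: left subtree has 1 node {36}, right has 2 {33, 38}.
      Root 38: left subtree has 1 node {33}, right has 0 { }.
    Root 37: left subtree has 2 nodes {6, 12}, right has 1 {2}.
      Root 6: left subtree has 0 nodes { }, right has 1 {12}.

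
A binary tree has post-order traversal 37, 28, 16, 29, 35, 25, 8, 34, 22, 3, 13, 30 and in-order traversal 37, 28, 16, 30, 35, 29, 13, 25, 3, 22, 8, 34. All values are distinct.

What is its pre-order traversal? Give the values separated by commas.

The last element of post-order is the root; it splits in-order into left and right subtrees.
Root 30: left subtree has 3 nodes {37, 28, 16}, right has 8 {35, 29, 13, 25, 3, 22, 8, 34}.
  Root 16: left subtree has 2 nodes {37, 28}, right has 0 { }.
    Root 28: left subtree has 1 node {37}, right has 0 { }.
  Root 13: left subtree has 2 nodes {35, 29}, right has 5 {25, 3, 22, 8, 34}.
    Root 35: left subtree has 0 nodes { }, right has 1 {29}.
    Root 3: left subtree has 1 node {25}, right has 3 {22, 8, 34}.
      Root 22: left subtree has 0 nodes { }, right has 2 {8, 34}.
        Root 34: left subtree has 1 node {8}, right has 0 { }.

30, 16, 28, 37, 13, 35, 29, 3, 25, 22, 34, 8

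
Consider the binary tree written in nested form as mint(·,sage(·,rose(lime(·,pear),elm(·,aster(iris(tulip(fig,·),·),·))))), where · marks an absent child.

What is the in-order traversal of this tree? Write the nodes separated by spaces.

mint sage lime pear rose elm fig tulip iris aster

In-order visits the left subtree, then the node, then the right subtree.
At mint: no left child.
Visit mint.
At mint: go right to sage.
  At sage: no left child.
  Visit sage.
  At sage: go right to rose.
    At rose: go left to lime.
      At lime: no left child.
      Visit lime.
      At lime: go right to pear.
        pear is a leaf — visit pear.
    Visit rose.
    At rose: go right to elm.
      At elm: no left child.
      Visit elm.
      At elm: go right to aster.
        At aster: go left to iris.
          At iris: go left to tulip.
            At tulip: go left to fig.
              fig is a leaf — visit fig.
            Visit tulip.
            At tulip: no right child.
          Visit iris.
          At iris: no right child.
        Visit aster.
        At aster: no right child.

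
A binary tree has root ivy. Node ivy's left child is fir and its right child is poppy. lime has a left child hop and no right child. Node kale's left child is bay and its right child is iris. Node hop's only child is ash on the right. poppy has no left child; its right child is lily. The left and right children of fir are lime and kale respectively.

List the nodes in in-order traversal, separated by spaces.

In-order visits the left subtree, then the node, then the right subtree.
At ivy: go left to fir.
  At fir: go left to lime.
    At lime: go left to hop.
      At hop: no left child.
      Visit hop.
      At hop: go right to ash.
        ash is a leaf — visit ash.
    Visit lime.
    At lime: no right child.
  Visit fir.
  At fir: go right to kale.
    At kale: go left to bay.
      bay is a leaf — visit bay.
    Visit kale.
    At kale: go right to iris.
      iris is a leaf — visit iris.
Visit ivy.
At ivy: go right to poppy.
  At poppy: no left child.
  Visit poppy.
  At poppy: go right to lily.
    lily is a leaf — visit lily.

hop ash lime fir bay kale iris ivy poppy lily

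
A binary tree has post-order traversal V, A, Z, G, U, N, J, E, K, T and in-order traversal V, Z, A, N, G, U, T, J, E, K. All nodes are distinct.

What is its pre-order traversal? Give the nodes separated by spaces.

The last element of post-order is the root; it splits in-order into left and right subtrees.
Root T: left subtree has 6 nodes {V, Z, A, N, G, U}, right has 3 {J, E, K}.
  Root N: left subtree has 3 nodes {V, Z, A}, right has 2 {G, U}.
    Root Z: left subtree has 1 node {V}, right has 1 {A}.
    Root U: left subtree has 1 node {G}, right has 0 { }.
  Root K: left subtree has 2 nodes {J, E}, right has 0 { }.
    Root E: left subtree has 1 node {J}, right has 0 { }.

T N Z V A U G K E J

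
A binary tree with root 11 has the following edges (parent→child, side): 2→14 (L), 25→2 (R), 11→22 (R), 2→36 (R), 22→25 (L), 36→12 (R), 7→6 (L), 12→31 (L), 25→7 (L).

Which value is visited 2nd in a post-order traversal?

7

Post-order visits the left subtree, then the right subtree, then the node.
At 11: no left child.
At 11: go right to 22.
  At 22: go left to 25.
    At 25: go left to 7.
      At 7: go left to 6.
        6 is a leaf — visit 6.
      At 7: no right child.
      Visit 7.
    At 25: go right to 2.
      At 2: go left to 14.
        14 is a leaf — visit 14.
      At 2: go right to 36.
        At 36: no left child.
        At 36: go right to 12.
          At 12: go left to 31.
            31 is a leaf — visit 31.
          At 12: no right child.
          Visit 12.
        Visit 36.
      Visit 2.
    Visit 25.
  At 22: no right child.
  Visit 22.
Visit 11.
Full post-order sequence: 6, 7, 14, 31, 12, 36, 2, 25, 22, 11.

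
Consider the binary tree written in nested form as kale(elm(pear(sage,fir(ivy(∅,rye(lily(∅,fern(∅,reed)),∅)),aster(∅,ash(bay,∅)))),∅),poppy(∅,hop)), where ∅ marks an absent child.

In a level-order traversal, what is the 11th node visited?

ash

Level-order visits nodes level by level from the root, left to right within each level.
Level 0: kale
Level 1: elm, poppy
Level 2: pear, hop
Level 3: sage, fir
Level 4: ivy, aster
Level 5: rye, ash
Level 6: lily, bay
Level 7: fern
Level 8: reed
Full level-order sequence: kale, elm, poppy, pear, hop, sage, fir, ivy, aster, rye, ash, lily, bay, fern, reed.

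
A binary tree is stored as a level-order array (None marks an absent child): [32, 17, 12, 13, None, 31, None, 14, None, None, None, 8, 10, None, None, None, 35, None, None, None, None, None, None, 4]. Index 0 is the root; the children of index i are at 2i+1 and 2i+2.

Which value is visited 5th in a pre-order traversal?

Pre-order visits the node, then its left subtree, then its right subtree.
Visit 32.
At 32: go left to 17.
  Visit 17.
  At 17: go left to 13.
    Visit 13.
    At 13: go left to 14.
      Visit 14.
      At 14: no left child.
      At 14: go right to 35.
        35 is a leaf — visit 35.
    At 13: no right child.
  At 17: no right child.
At 32: go right to 12.
  Visit 12.
  At 12: go left to 31.
    Visit 31.
    At 31: go left to 8.
      Visit 8.
      At 8: go left to 4.
        4 is a leaf — visit 4.
      At 8: no right child.
    At 31: go right to 10.
      10 is a leaf — visit 10.
  At 12: no right child.
Full pre-order sequence: 32, 17, 13, 14, 35, 12, 31, 8, 4, 10.

35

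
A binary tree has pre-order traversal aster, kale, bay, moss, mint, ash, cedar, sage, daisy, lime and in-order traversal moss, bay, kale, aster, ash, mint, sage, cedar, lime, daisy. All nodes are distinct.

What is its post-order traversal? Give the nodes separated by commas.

moss, bay, kale, ash, sage, lime, daisy, cedar, mint, aster

The first element of pre-order is the root; it splits in-order into left and right subtrees.
Root aster: left subtree has 3 nodes {moss, bay, kale}, right has 6 {ash, mint, sage, cedar, lime, daisy}.
  Root kale: left subtree has 2 nodes {moss, bay}, right has 0 { }.
    Root bay: left subtree has 1 node {moss}, right has 0 { }.
  Root mint: left subtree has 1 node {ash}, right has 4 {sage, cedar, lime, daisy}.
    Root cedar: left subtree has 1 node {sage}, right has 2 {lime, daisy}.
      Root daisy: left subtree has 1 node {lime}, right has 0 { }.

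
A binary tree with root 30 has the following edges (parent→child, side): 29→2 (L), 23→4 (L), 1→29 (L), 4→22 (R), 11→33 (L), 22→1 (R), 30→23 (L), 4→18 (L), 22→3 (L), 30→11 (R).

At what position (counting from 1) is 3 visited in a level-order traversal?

8

Level-order visits nodes level by level from the root, left to right within each level.
Level 0: 30
Level 1: 23, 11
Level 2: 4, 33
Level 3: 18, 22
Level 4: 3, 1
Level 5: 29
Level 6: 2
Full level-order sequence: 30, 23, 11, 4, 33, 18, 22, 3, 1, 29, 2.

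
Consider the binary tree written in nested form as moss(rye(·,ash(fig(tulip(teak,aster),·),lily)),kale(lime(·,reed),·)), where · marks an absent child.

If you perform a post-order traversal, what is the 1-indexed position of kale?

10

Post-order visits the left subtree, then the right subtree, then the node.
At moss: go left to rye.
  At rye: no left child.
  At rye: go right to ash.
    At ash: go left to fig.
      At fig: go left to tulip.
        At tulip: go left to teak.
          teak is a leaf — visit teak.
        At tulip: go right to aster.
          aster is a leaf — visit aster.
        Visit tulip.
      At fig: no right child.
      Visit fig.
    At ash: go right to lily.
      lily is a leaf — visit lily.
    Visit ash.
  Visit rye.
At moss: go right to kale.
  At kale: go left to lime.
    At lime: no left child.
    At lime: go right to reed.
      reed is a leaf — visit reed.
    Visit lime.
  At kale: no right child.
  Visit kale.
Visit moss.
Full post-order sequence: teak, aster, tulip, fig, lily, ash, rye, reed, lime, kale, moss.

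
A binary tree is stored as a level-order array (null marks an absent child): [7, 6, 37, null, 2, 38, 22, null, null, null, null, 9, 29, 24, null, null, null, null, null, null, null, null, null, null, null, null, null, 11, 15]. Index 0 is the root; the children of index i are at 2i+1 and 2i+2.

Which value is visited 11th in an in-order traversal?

In-order visits the left subtree, then the node, then the right subtree.
At 7: go left to 6.
  At 6: no left child.
  Visit 6.
  At 6: go right to 2.
    2 is a leaf — visit 2.
Visit 7.
At 7: go right to 37.
  At 37: go left to 38.
    At 38: go left to 9.
      9 is a leaf — visit 9.
    Visit 38.
    At 38: go right to 29.
      29 is a leaf — visit 29.
  Visit 37.
  At 37: go right to 22.
    At 22: go left to 24.
      At 24: go left to 11.
        11 is a leaf — visit 11.
      Visit 24.
      At 24: go right to 15.
        15 is a leaf — visit 15.
    Visit 22.
    At 22: no right child.
Full in-order sequence: 6, 2, 7, 9, 38, 29, 37, 11, 24, 15, 22.

22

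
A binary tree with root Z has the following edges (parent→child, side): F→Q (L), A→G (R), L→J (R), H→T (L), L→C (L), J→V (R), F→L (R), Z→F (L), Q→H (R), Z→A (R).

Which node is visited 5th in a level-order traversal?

L

Level-order visits nodes level by level from the root, left to right within each level.
Level 0: Z
Level 1: F, A
Level 2: Q, L, G
Level 3: H, C, J
Level 4: T, V
Full level-order sequence: Z, F, A, Q, L, G, H, C, J, T, V.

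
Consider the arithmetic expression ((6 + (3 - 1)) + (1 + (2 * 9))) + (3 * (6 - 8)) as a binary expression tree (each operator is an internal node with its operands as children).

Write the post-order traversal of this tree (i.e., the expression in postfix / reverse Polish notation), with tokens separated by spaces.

Post-order on an expression tree gives postfix notation: for each operator, emit left operand, right operand, then the operator.

6 3 1 - + 1 2 9 * + + 3 6 8 - * +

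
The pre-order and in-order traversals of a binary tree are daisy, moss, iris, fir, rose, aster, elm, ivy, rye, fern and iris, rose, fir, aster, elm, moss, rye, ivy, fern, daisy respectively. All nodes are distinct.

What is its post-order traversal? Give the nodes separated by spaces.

rose elm aster fir iris rye fern ivy moss daisy

The first element of pre-order is the root; it splits in-order into left and right subtrees.
Root daisy: left subtree has 9 nodes {iris, rose, fir, aster, elm, moss, rye, ivy, fern}, right has 0 { }.
  Root moss: left subtree has 5 nodes {iris, rose, fir, aster, elm}, right has 3 {rye, ivy, fern}.
    Root iris: left subtree has 0 nodes { }, right has 4 {rose, fir, aster, elm}.
      Root fir: left subtree has 1 node {rose}, right has 2 {aster, elm}.
        Root aster: left subtree has 0 nodes { }, right has 1 {elm}.
    Root ivy: left subtree has 1 node {rye}, right has 1 {fern}.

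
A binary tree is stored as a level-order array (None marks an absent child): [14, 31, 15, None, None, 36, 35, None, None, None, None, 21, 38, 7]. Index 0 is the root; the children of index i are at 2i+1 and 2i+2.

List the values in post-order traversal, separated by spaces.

Post-order visits the left subtree, then the right subtree, then the node.
At 14: go left to 31.
  31 is a leaf — visit 31.
At 14: go right to 15.
  At 15: go left to 36.
    At 36: go left to 21.
      21 is a leaf — visit 21.
    At 36: go right to 38.
      38 is a leaf — visit 38.
    Visit 36.
  At 15: go right to 35.
    At 35: go left to 7.
      7 is a leaf — visit 7.
    At 35: no right child.
    Visit 35.
  Visit 15.
Visit 14.

31 21 38 36 7 35 15 14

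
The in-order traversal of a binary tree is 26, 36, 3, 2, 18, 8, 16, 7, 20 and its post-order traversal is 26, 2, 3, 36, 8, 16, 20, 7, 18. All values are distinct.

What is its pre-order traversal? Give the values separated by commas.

The last element of post-order is the root; it splits in-order into left and right subtrees.
Root 18: left subtree has 4 nodes {26, 36, 3, 2}, right has 4 {8, 16, 7, 20}.
  Root 36: left subtree has 1 node {26}, right has 2 {3, 2}.
    Root 3: left subtree has 0 nodes { }, right has 1 {2}.
  Root 7: left subtree has 2 nodes {8, 16}, right has 1 {20}.
    Root 16: left subtree has 1 node {8}, right has 0 { }.

18, 36, 26, 3, 2, 7, 16, 8, 20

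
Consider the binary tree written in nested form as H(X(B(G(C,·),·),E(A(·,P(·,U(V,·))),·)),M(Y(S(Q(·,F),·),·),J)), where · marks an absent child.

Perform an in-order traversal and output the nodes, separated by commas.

In-order visits the left subtree, then the node, then the right subtree.
At H: go left to X.
  At X: go left to B.
    At B: go left to G.
      At G: go left to C.
        C is a leaf — visit C.
      Visit G.
      At G: no right child.
    Visit B.
    At B: no right child.
  Visit X.
  At X: go right to E.
    At E: go left to A.
      At A: no left child.
      Visit A.
      At A: go right to P.
        At P: no left child.
        Visit P.
        At P: go right to U.
          At U: go left to V.
            V is a leaf — visit V.
          Visit U.
          At U: no right child.
    Visit E.
    At E: no right child.
Visit H.
At H: go right to M.
  At M: go left to Y.
    At Y: go left to S.
      At S: go left to Q.
        At Q: no left child.
        Visit Q.
        At Q: go right to F.
          F is a leaf — visit F.
      Visit S.
      At S: no right child.
    Visit Y.
    At Y: no right child.
  Visit M.
  At M: go right to J.
    J is a leaf — visit J.

C, G, B, X, A, P, V, U, E, H, Q, F, S, Y, M, J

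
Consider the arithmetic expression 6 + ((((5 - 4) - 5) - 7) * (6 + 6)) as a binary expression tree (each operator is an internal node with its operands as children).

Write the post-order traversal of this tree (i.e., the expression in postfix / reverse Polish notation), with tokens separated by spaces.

6 5 4 - 5 - 7 - 6 6 + * +

Post-order on an expression tree gives postfix notation: for each operator, emit left operand, right operand, then the operator.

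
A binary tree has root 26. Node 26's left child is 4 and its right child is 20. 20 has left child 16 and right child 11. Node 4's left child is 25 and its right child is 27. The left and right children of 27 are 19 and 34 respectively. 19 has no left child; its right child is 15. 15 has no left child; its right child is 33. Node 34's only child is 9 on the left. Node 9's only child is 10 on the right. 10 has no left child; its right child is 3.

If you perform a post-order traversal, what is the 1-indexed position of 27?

Post-order visits the left subtree, then the right subtree, then the node.
At 26: go left to 4.
  At 4: go left to 25.
    25 is a leaf — visit 25.
  At 4: go right to 27.
    At 27: go left to 19.
      At 19: no left child.
      At 19: go right to 15.
        At 15: no left child.
        At 15: go right to 33.
          33 is a leaf — visit 33.
        Visit 15.
      Visit 19.
    At 27: go right to 34.
      At 34: go left to 9.
        At 9: no left child.
        At 9: go right to 10.
          At 10: no left child.
          At 10: go right to 3.
            3 is a leaf — visit 3.
          Visit 10.
        Visit 9.
      At 34: no right child.
      Visit 34.
    Visit 27.
  Visit 4.
At 26: go right to 20.
  At 20: go left to 16.
    16 is a leaf — visit 16.
  At 20: go right to 11.
    11 is a leaf — visit 11.
  Visit 20.
Visit 26.
Full post-order sequence: 25, 33, 15, 19, 3, 10, 9, 34, 27, 4, 16, 11, 20, 26.

9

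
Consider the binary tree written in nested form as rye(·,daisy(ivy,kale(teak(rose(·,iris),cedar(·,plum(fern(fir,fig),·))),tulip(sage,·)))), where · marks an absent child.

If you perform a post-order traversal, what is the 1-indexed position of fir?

4

Post-order visits the left subtree, then the right subtree, then the node.
At rye: no left child.
At rye: go right to daisy.
  At daisy: go left to ivy.
    ivy is a leaf — visit ivy.
  At daisy: go right to kale.
    At kale: go left to teak.
      At teak: go left to rose.
        At rose: no left child.
        At rose: go right to iris.
          iris is a leaf — visit iris.
        Visit rose.
      At teak: go right to cedar.
        At cedar: no left child.
        At cedar: go right to plum.
          At plum: go left to fern.
            At fern: go left to fir.
              fir is a leaf — visit fir.
            At fern: go right to fig.
              fig is a leaf — visit fig.
            Visit fern.
          At plum: no right child.
          Visit plum.
        Visit cedar.
      Visit teak.
    At kale: go right to tulip.
      At tulip: go left to sage.
        sage is a leaf — visit sage.
      At tulip: no right child.
      Visit tulip.
    Visit kale.
  Visit daisy.
Visit rye.
Full post-order sequence: ivy, iris, rose, fir, fig, fern, plum, cedar, teak, sage, tulip, kale, daisy, rye.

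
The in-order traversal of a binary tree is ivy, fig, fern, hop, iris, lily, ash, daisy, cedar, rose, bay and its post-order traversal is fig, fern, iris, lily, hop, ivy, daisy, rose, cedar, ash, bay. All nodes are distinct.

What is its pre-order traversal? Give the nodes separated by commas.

The last element of post-order is the root; it splits in-order into left and right subtrees.
Root bay: left subtree has 10 nodes {ivy, fig, fern, hop, iris, lily, ash, daisy, cedar, rose}, right has 0 { }.
  Root ash: left subtree has 6 nodes {ivy, fig, fern, hop, iris, lily}, right has 3 {daisy, cedar, rose}.
    Root ivy: left subtree has 0 nodes { }, right has 5 {fig, fern, hop, iris, lily}.
      Root hop: left subtree has 2 nodes {fig, fern}, right has 2 {iris, lily}.
        Root fern: left subtree has 1 node {fig}, right has 0 { }.
        Root lily: left subtree has 1 node {iris}, right has 0 { }.
    Root cedar: left subtree has 1 node {daisy}, right has 1 {rose}.

bay, ash, ivy, hop, fern, fig, lily, iris, cedar, daisy, rose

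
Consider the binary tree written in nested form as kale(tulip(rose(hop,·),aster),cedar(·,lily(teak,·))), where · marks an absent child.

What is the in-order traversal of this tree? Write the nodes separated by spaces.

hop rose tulip aster kale cedar teak lily

In-order visits the left subtree, then the node, then the right subtree.
At kale: go left to tulip.
  At tulip: go left to rose.
    At rose: go left to hop.
      hop is a leaf — visit hop.
    Visit rose.
    At rose: no right child.
  Visit tulip.
  At tulip: go right to aster.
    aster is a leaf — visit aster.
Visit kale.
At kale: go right to cedar.
  At cedar: no left child.
  Visit cedar.
  At cedar: go right to lily.
    At lily: go left to teak.
      teak is a leaf — visit teak.
    Visit lily.
    At lily: no right child.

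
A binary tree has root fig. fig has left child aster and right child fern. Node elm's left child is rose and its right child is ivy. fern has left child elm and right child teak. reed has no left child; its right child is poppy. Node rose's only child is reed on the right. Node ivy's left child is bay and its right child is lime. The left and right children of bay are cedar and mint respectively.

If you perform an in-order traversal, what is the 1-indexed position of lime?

In-order visits the left subtree, then the node, then the right subtree.
At fig: go left to aster.
  aster is a leaf — visit aster.
Visit fig.
At fig: go right to fern.
  At fern: go left to elm.
    At elm: go left to rose.
      At rose: no left child.
      Visit rose.
      At rose: go right to reed.
        At reed: no left child.
        Visit reed.
        At reed: go right to poppy.
          poppy is a leaf — visit poppy.
    Visit elm.
    At elm: go right to ivy.
      At ivy: go left to bay.
        At bay: go left to cedar.
          cedar is a leaf — visit cedar.
        Visit bay.
        At bay: go right to mint.
          mint is a leaf — visit mint.
      Visit ivy.
      At ivy: go right to lime.
        lime is a leaf — visit lime.
  Visit fern.
  At fern: go right to teak.
    teak is a leaf — visit teak.
Full in-order sequence: aster, fig, rose, reed, poppy, elm, cedar, bay, mint, ivy, lime, fern, teak.

11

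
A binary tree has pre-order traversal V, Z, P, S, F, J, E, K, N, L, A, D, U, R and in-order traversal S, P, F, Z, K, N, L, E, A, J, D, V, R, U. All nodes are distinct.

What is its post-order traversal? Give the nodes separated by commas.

The first element of pre-order is the root; it splits in-order into left and right subtrees.
Root V: left subtree has 11 nodes {S, P, F, Z, K, N, L, E, A, J, D}, right has 2 {R, U}.
  Root Z: left subtree has 3 nodes {S, P, F}, right has 7 {K, N, L, E, A, J, D}.
    Root P: left subtree has 1 node {S}, right has 1 {F}.
    Root J: left subtree has 5 nodes {K, N, L, E, A}, right has 1 {D}.
      Root E: left subtree has 3 nodes {K, N, L}, right has 1 {A}.
        Root K: left subtree has 0 nodes { }, right has 2 {N, L}.
          Root N: left subtree has 0 nodes { }, right has 1 {L}.
  Root U: left subtree has 1 node {R}, right has 0 { }.

S, F, P, L, N, K, A, E, D, J, Z, R, U, V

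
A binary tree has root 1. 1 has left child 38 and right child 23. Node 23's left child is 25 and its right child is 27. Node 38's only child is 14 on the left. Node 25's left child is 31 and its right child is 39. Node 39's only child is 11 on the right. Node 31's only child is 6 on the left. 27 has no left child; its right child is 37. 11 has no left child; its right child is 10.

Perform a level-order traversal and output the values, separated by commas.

Level-order visits nodes level by level from the root, left to right within each level.
Level 0: 1
Level 1: 38, 23
Level 2: 14, 25, 27
Level 3: 31, 39, 37
Level 4: 6, 11
Level 5: 10

1, 38, 23, 14, 25, 27, 31, 39, 37, 6, 11, 10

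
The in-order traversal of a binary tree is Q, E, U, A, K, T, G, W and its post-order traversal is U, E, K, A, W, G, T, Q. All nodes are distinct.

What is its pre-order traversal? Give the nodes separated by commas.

Q, T, A, E, U, K, G, W

The last element of post-order is the root; it splits in-order into left and right subtrees.
Root Q: left subtree has 0 nodes { }, right has 7 {E, U, A, K, T, G, W}.
  Root T: left subtree has 4 nodes {E, U, A, K}, right has 2 {G, W}.
    Root A: left subtree has 2 nodes {E, U}, right has 1 {K}.
      Root E: left subtree has 0 nodes { }, right has 1 {U}.
    Root G: left subtree has 0 nodes { }, right has 1 {W}.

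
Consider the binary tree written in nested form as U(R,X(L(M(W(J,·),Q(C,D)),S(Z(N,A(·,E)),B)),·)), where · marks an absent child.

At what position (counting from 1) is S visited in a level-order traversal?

6

Level-order visits nodes level by level from the root, left to right within each level.
Level 0: U
Level 1: R, X
Level 2: L
Level 3: M, S
Level 4: W, Q, Z, B
Level 5: J, C, D, N, A
Level 6: E
Full level-order sequence: U, R, X, L, M, S, W, Q, Z, B, J, C, D, N, A, E.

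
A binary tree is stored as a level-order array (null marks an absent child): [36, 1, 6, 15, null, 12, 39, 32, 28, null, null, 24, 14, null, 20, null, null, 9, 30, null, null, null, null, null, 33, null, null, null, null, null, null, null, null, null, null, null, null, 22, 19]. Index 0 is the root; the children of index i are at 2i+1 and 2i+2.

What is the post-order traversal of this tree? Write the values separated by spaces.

32 9 22 19 30 28 15 1 33 24 14 12 20 39 6 36

Post-order visits the left subtree, then the right subtree, then the node.
At 36: go left to 1.
  At 1: go left to 15.
    At 15: go left to 32.
      32 is a leaf — visit 32.
    At 15: go right to 28.
      At 28: go left to 9.
        9 is a leaf — visit 9.
      At 28: go right to 30.
        At 30: go left to 22.
          22 is a leaf — visit 22.
        At 30: go right to 19.
          19 is a leaf — visit 19.
        Visit 30.
      Visit 28.
    Visit 15.
  At 1: no right child.
  Visit 1.
At 36: go right to 6.
  At 6: go left to 12.
    At 12: go left to 24.
      At 24: no left child.
      At 24: go right to 33.
        33 is a leaf — visit 33.
      Visit 24.
    At 12: go right to 14.
      14 is a leaf — visit 14.
    Visit 12.
  At 6: go right to 39.
    At 39: no left child.
    At 39: go right to 20.
      20 is a leaf — visit 20.
    Visit 39.
  Visit 6.
Visit 36.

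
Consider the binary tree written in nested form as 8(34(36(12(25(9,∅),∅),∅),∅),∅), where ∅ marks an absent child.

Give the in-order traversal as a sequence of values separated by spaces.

In-order visits the left subtree, then the node, then the right subtree.
At 8: go left to 34.
  At 34: go left to 36.
    At 36: go left to 12.
      At 12: go left to 25.
        At 25: go left to 9.
          9 is a leaf — visit 9.
        Visit 25.
        At 25: no right child.
      Visit 12.
      At 12: no right child.
    Visit 36.
    At 36: no right child.
  Visit 34.
  At 34: no right child.
Visit 8.
At 8: no right child.

9 25 12 36 34 8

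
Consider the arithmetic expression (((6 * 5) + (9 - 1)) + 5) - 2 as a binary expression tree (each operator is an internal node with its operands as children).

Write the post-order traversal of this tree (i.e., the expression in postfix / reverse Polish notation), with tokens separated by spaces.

6 5 * 9 1 - + 5 + 2 -

Post-order on an expression tree gives postfix notation: for each operator, emit left operand, right operand, then the operator.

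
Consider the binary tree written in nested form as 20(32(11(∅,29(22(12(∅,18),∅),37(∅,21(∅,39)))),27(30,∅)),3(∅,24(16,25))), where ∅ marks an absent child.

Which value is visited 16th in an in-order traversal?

In-order visits the left subtree, then the node, then the right subtree.
At 20: go left to 32.
  At 32: go left to 11.
    At 11: no left child.
    Visit 11.
    At 11: go right to 29.
      At 29: go left to 22.
        At 22: go left to 12.
          At 12: no left child.
          Visit 12.
          At 12: go right to 18.
            18 is a leaf — visit 18.
        Visit 22.
        At 22: no right child.
      Visit 29.
      At 29: go right to 37.
        At 37: no left child.
        Visit 37.
        At 37: go right to 21.
          At 21: no left child.
          Visit 21.
          At 21: go right to 39.
            39 is a leaf — visit 39.
  Visit 32.
  At 32: go right to 27.
    At 27: go left to 30.
      30 is a leaf — visit 30.
    Visit 27.
    At 27: no right child.
Visit 20.
At 20: go right to 3.
  At 3: no left child.
  Visit 3.
  At 3: go right to 24.
    At 24: go left to 16.
      16 is a leaf — visit 16.
    Visit 24.
    At 24: go right to 25.
      25 is a leaf — visit 25.
Full in-order sequence: 11, 12, 18, 22, 29, 37, 21, 39, 32, 30, 27, 20, 3, 16, 24, 25.

25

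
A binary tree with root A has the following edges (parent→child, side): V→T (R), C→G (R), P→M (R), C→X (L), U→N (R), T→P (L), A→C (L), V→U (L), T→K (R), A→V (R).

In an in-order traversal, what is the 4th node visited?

A

In-order visits the left subtree, then the node, then the right subtree.
At A: go left to C.
  At C: go left to X.
    X is a leaf — visit X.
  Visit C.
  At C: go right to G.
    G is a leaf — visit G.
Visit A.
At A: go right to V.
  At V: go left to U.
    At U: no left child.
    Visit U.
    At U: go right to N.
      N is a leaf — visit N.
  Visit V.
  At V: go right to T.
    At T: go left to P.
      At P: no left child.
      Visit P.
      At P: go right to M.
        M is a leaf — visit M.
    Visit T.
    At T: go right to K.
      K is a leaf — visit K.
Full in-order sequence: X, C, G, A, U, N, V, P, M, T, K.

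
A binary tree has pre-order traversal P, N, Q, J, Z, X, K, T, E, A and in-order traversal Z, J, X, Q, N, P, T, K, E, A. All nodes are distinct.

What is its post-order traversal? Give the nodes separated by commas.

The first element of pre-order is the root; it splits in-order into left and right subtrees.
Root P: left subtree has 5 nodes {Z, J, X, Q, N}, right has 4 {T, K, E, A}.
  Root N: left subtree has 4 nodes {Z, J, X, Q}, right has 0 { }.
    Root Q: left subtree has 3 nodes {Z, J, X}, right has 0 { }.
      Root J: left subtree has 1 node {Z}, right has 1 {X}.
  Root K: left subtree has 1 node {T}, right has 2 {E, A}.
    Root E: left subtree has 0 nodes { }, right has 1 {A}.

Z, X, J, Q, N, T, A, E, K, P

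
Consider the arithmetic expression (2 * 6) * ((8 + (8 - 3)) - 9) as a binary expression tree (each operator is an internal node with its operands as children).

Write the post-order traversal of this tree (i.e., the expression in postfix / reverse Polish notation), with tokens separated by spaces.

2 6 * 8 8 3 - + 9 - *

Post-order on an expression tree gives postfix notation: for each operator, emit left operand, right operand, then the operator.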